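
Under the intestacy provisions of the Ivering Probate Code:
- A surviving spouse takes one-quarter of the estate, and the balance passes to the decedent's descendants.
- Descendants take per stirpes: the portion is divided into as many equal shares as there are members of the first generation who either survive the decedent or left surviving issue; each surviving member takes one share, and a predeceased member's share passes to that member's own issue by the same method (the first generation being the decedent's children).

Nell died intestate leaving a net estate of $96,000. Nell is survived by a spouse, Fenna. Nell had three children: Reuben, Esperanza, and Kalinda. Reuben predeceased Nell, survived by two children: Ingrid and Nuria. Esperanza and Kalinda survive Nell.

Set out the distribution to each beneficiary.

Fenna takes one-quarter of $96,000 = $24,000. The remaining $72,000 passes to the descendants.
The descendants' portion ($72,000) is divided into 3 shares of $24,000: Esperanza and Kalinda each take $24,000; Reuben's $24,000 share passes to Reuben's issue.
Reuben's share ($24,000) is divided into 2 shares of $12,000: Ingrid and Nuria each take $12,000.

Fenna: $24,000; Ingrid: $12,000; Nuria: $12,000; Esperanza: $24,000; Kalinda: $24,000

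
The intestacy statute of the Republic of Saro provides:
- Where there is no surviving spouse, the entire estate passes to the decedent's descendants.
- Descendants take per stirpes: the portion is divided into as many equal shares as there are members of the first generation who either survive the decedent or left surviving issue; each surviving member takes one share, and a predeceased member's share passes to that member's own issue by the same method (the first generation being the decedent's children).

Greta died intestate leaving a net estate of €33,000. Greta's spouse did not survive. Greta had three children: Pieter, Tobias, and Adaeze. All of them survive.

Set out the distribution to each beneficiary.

The entire €33,000 passes to the descendants.
That amount (€33,000) is divided into 3 shares of €11,000: Pieter, Tobias, and Adaeze each take €11,000.

Pieter: €11,000; Tobias: €11,000; Adaeze: €11,000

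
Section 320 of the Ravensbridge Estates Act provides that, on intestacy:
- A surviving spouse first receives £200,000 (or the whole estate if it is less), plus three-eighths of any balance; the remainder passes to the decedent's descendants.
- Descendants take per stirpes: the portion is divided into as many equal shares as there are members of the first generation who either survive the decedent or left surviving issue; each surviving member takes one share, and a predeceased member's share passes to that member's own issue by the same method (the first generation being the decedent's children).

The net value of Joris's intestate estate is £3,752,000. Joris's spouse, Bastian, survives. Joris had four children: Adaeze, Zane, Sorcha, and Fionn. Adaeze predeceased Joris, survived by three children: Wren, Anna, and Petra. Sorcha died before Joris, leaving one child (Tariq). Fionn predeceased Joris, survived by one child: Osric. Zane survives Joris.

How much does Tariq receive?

Tariq receives £555,000.

Bastian first takes £200,000, leaving a balance of £3,552,000. Bastian then takes three-eighths of the balance (£1,332,000), for a total of £1,532,000. The remaining £2,220,000 passes to the descendants.
The descendants' portion (£2,220,000) is divided into 4 shares of £555,000: Zane takes £555,000; Adaeze's £555,000 share passes to Adaeze's issue; Sorcha's £555,000 share passes to Sorcha's issue; Fionn's £555,000 share passes to Fionn's issue.
Adaeze's share (£555,000) is divided into 3 shares of £185,000: Wren, Anna, and Petra each take £185,000.
Sorcha's share (£555,000) passes entirely to Tariq.
Fionn's share (£555,000) passes entirely to Osric.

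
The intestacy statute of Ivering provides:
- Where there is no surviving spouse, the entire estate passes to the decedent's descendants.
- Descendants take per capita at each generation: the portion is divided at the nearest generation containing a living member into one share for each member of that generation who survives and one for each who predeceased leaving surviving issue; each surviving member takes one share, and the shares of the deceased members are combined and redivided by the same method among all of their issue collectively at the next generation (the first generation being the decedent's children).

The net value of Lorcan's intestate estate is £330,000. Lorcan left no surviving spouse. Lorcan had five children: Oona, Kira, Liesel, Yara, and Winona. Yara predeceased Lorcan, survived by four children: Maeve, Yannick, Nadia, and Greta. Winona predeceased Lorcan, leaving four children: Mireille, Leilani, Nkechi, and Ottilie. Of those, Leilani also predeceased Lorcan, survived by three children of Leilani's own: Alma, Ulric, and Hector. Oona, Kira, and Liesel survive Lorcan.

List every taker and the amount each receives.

Oona: £66,000; Kira: £66,000; Liesel: £66,000; Maeve: £16,500; Yannick: £16,500; Nadia: £16,500; Greta: £16,500; Mireille: £16,500; Alma: £5,500; Ulric: £5,500; Hector: £5,500; Nkechi: £16,500; Ottilie: £16,500

The entire £330,000 passes to the descendants.
That amount (£330,000) is divided at the children's generation into 5 shares of £66,000. Oona, Kira, and Liesel each take £66,000. The 2 shares of the deceased (Yara and Winona) are combined into a pool of £132,000.
That pool (£132,000) is divided at the grandchildren's generation into 8 shares of £16,500. Maeve, Yannick, Nadia, Greta, Mireille, Nkechi, and Ottilie each take £16,500. The remaining share for the deceased Leilani (£16,500) is carried to the next generation.
That pool (£16,500) is divided at the great-grandchildren's generation equally among Alma, Ulric, and Hector: £5,500 each.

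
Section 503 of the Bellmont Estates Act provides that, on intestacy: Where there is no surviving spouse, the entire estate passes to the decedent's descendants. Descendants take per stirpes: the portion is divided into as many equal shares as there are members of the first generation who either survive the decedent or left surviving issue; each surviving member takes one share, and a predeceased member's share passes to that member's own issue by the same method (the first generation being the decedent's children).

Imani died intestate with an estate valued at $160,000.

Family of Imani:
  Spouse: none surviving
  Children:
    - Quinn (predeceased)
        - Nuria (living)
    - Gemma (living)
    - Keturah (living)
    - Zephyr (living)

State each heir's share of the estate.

The entire $160,000 passes to the descendants.
That amount ($160,000) is divided into 4 shares of $40,000: Gemma, Keturah, and Zephyr each take $40,000; Quinn's $40,000 share passes to Quinn's issue.
Quinn's share ($40,000) passes entirely to Nuria.

Nuria: $40,000; Gemma: $40,000; Keturah: $40,000; Zephyr: $40,000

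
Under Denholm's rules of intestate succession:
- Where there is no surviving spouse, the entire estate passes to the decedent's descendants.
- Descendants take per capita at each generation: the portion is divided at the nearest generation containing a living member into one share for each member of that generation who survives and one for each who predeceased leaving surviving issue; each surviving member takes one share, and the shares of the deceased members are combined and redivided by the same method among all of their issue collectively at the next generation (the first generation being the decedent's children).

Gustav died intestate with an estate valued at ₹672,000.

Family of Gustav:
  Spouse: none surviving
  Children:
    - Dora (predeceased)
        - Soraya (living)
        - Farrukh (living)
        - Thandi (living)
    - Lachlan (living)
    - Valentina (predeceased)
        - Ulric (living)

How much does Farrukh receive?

The entire ₹672,000 passes to the descendants.
That amount (₹672,000) is divided at the children's generation into 3 shares of ₹224,000. Lachlan takes ₹224,000. The 2 shares of the deceased (Dora and Valentina) are combined into a pool of ₹448,000.
That pool (₹448,000) is divided at the grandchildren's generation equally among Soraya, Farrukh, Thandi, and Ulric: ₹112,000 each.

Farrukh receives ₹112,000.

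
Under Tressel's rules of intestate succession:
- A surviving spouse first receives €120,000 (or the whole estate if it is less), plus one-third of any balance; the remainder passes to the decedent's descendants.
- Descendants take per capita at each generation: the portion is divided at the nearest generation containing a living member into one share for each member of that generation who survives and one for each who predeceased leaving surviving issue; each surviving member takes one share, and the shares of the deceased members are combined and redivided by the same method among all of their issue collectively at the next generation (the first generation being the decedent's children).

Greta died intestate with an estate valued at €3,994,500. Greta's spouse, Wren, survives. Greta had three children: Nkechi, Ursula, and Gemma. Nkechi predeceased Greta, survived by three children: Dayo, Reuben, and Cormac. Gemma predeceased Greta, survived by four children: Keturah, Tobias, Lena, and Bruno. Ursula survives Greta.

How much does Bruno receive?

Bruno receives €246,000.

Wren first takes €120,000, leaving a balance of €3,874,500. Wren then takes one-third of the balance (€1,291,500), for a total of €1,411,500. The remaining €2,583,000 passes to the descendants.
The descendants' portion (€2,583,000) is divided at the children's generation into 3 shares of €861,000. Ursula takes €861,000. The 2 shares of the deceased (Nkechi and Gemma) are combined into a pool of €1,722,000.
That pool (€1,722,000) is divided at the grandchildren's generation equally among Dayo, Reuben, Cormac, Keturah, Tobias, Lena, and Bruno: €246,000 each.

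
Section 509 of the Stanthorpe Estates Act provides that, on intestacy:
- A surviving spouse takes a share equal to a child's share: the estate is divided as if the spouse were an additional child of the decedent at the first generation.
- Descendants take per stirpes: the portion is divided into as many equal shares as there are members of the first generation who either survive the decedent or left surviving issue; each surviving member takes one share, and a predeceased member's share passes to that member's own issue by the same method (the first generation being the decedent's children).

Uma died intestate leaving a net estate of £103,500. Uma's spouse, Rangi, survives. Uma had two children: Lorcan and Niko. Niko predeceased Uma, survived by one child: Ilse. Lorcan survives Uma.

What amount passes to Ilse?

Ilse receives £34,500.

The spouse counts as an additional share at the children's level, so there are 3 primary shares of £34,500. Rangi takes one such share (£34,500).
The children's combined portion (£69,000) is divided into 2 shares of £34,500: Lorcan takes £34,500; Niko's £34,500 share passes to Niko's issue.
Niko's share (£34,500) passes entirely to Ilse.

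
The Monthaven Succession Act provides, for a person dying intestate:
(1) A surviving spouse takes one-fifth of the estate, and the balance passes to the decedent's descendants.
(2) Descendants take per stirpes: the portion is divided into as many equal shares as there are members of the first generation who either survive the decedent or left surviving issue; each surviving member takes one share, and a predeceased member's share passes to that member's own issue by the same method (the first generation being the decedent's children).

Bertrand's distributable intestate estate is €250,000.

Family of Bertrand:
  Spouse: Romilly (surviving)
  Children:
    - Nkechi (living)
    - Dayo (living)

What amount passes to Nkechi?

Nkechi receives €100,000.

Romilly takes one-fifth of €250,000 = €50,000. The remaining €200,000 passes to the descendants.
The descendants' portion (€200,000) is divided into 2 shares of €100,000: Nkechi and Dayo each take €100,000.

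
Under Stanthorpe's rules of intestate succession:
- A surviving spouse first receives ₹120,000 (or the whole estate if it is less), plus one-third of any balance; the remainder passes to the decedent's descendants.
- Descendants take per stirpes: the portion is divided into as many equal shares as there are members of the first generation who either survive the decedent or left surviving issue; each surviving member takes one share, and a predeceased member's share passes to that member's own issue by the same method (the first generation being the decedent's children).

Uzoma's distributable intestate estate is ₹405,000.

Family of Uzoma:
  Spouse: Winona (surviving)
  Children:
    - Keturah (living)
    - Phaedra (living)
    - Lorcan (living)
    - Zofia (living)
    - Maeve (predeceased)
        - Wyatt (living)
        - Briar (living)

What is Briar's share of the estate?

Briar receives ₹19,000.

Winona first takes ₹120,000, leaving a balance of ₹285,000. Winona then takes one-third of the balance (₹95,000), for a total of ₹215,000. The remaining ₹190,000 passes to the descendants.
The descendants' portion (₹190,000) is divided into 5 shares of ₹38,000: Keturah, Phaedra, Lorcan, and Zofia each take ₹38,000; Maeve's ₹38,000 share passes to Maeve's issue.
Maeve's share (₹38,000) is divided into 2 shares of ₹19,000: Wyatt and Briar each take ₹19,000.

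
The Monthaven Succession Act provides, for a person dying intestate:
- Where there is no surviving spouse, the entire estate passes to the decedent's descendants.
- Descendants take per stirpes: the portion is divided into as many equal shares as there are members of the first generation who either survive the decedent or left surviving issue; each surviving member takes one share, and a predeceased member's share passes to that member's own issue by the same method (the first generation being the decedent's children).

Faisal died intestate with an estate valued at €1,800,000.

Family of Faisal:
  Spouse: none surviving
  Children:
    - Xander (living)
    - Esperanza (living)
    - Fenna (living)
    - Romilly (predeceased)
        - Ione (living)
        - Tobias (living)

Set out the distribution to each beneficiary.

The entire €1,800,000 passes to the descendants.
That amount (€1,800,000) is divided into 4 shares of €450,000: Xander, Esperanza, and Fenna each take €450,000; Romilly's €450,000 share passes to Romilly's issue.
Romilly's share (€450,000) is divided into 2 shares of €225,000: Ione and Tobias each take €225,000.

Xander: €450,000; Esperanza: €450,000; Fenna: €450,000; Ione: €225,000; Tobias: €225,000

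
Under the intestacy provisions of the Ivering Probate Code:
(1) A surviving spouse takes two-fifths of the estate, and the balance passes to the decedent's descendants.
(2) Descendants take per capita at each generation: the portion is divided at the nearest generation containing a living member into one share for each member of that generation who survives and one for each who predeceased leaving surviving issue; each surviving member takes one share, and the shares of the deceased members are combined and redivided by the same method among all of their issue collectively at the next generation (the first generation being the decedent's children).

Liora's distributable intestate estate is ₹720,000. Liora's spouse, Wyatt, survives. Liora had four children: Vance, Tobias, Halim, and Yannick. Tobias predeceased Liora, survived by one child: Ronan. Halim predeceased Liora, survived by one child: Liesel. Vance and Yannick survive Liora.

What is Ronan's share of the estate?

Wyatt takes two-fifths of ₹720,000 = ₹288,000. The remaining ₹432,000 passes to the descendants.
The descendants' portion (₹432,000) is divided at the children's generation into 4 shares of ₹108,000. Vance and Yannick each take ₹108,000. The 2 shares of the deceased (Tobias and Halim) are combined into a pool of ₹216,000.
That pool (₹216,000) is divided at the grandchildren's generation equally among Ronan and Liesel: ₹108,000 each.

Ronan receives ₹108,000.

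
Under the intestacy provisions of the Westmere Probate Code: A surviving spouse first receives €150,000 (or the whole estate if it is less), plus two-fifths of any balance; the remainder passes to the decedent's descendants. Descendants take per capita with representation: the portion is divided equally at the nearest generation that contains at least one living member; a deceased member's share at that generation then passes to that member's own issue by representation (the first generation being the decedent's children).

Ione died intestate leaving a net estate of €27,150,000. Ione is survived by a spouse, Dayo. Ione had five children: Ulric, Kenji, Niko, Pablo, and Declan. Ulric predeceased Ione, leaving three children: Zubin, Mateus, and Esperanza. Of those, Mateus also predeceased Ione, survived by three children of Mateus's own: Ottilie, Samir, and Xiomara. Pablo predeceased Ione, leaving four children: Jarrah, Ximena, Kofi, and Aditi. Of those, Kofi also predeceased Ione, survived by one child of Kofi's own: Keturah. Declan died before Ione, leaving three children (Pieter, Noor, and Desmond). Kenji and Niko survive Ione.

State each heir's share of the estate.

Dayo: €10,950,000; Zubin: €1,080,000; Ottilie: €360,000; Samir: €360,000; Xiomara: €360,000; Esperanza: €1,080,000; Kenji: €3,240,000; Niko: €3,240,000; Jarrah: €810,000; Ximena: €810,000; Keturah: €810,000; Aditi: €810,000; Pieter: €1,080,000; Noor: €1,080,000; Desmond: €1,080,000

Dayo first takes €150,000, leaving a balance of €27,000,000. Dayo then takes two-fifths of the balance (€10,800,000), for a total of €10,950,000. The remaining €16,200,000 passes to the descendants.
The descendants' portion (€16,200,000) is divided into 5 shares of €3,240,000: Kenji and Niko each take €3,240,000; Ulric's €3,240,000 share passes to Ulric's issue; Pablo's €3,240,000 share passes to Pablo's issue; Declan's €3,240,000 share passes to Declan's issue.
Ulric's share (€3,240,000) is divided into 3 shares of €1,080,000: Zubin and Esperanza each take €1,080,000; Mateus's €1,080,000 share passes to Mateus's issue.
Mateus's share (€1,080,000) is divided into 3 shares of €360,000: Ottilie, Samir, and Xiomara each take €360,000.
Pablo's share (€3,240,000) is divided into 4 shares of €810,000: Jarrah, Ximena, and Aditi each take €810,000; Kofi's €810,000 share passes to Kofi's issue.
Kofi's share (€810,000) passes entirely to Keturah.
Declan's share (€3,240,000) is divided into 3 shares of €1,080,000: Pieter, Noor, and Desmond each take €1,080,000.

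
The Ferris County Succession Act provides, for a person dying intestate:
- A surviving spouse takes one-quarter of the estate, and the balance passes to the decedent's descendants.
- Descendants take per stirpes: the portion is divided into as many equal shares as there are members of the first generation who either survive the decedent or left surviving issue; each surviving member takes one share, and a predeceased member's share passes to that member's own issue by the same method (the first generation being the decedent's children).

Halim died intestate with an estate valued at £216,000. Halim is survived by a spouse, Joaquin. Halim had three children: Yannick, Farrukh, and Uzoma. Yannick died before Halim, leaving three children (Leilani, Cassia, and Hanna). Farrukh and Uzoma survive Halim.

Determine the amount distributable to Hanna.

Hanna receives £18,000.

Joaquin takes one-quarter of £216,000 = £54,000. The remaining £162,000 passes to the descendants.
The descendants' portion (£162,000) is divided into 3 shares of £54,000: Farrukh and Uzoma each take £54,000; Yannick's £54,000 share passes to Yannick's issue.
Yannick's share (£54,000) is divided into 3 shares of £18,000: Leilani, Cassia, and Hanna each take £18,000.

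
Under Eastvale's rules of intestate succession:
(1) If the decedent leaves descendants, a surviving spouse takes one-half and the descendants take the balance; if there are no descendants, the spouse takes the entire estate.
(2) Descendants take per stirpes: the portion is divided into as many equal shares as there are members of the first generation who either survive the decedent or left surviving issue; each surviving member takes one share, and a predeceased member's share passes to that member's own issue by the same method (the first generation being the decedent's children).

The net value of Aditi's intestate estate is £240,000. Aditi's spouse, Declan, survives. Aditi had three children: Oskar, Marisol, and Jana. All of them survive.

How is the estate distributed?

Declan: £120,000; Oskar: £40,000; Marisol: £40,000; Jana: £40,000

Declan takes one-half of £240,000 = £120,000. The remaining £120,000 passes to the descendants.
The descendants' portion (£120,000) is divided into 3 shares of £40,000: Oskar, Marisol, and Jana each take £40,000.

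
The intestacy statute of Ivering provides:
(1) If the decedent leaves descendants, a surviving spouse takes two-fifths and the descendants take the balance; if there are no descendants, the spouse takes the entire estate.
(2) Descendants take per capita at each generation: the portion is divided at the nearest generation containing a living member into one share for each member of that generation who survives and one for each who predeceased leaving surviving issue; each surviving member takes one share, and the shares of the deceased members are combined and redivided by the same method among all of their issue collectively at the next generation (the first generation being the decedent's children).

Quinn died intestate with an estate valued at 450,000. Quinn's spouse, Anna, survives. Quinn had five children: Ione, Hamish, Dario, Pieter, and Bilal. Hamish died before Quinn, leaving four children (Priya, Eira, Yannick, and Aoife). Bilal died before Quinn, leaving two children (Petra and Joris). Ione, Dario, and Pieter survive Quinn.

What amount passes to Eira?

Eira receives 18,000.

Anna takes two-fifths of 450,000 = 180,000. The remaining 270,000 passes to the descendants.
The descendants' portion (270,000) is divided at the children's generation into 5 shares of 54,000. Ione, Dario, and Pieter each take 54,000. The 2 shares of the deceased (Hamish and Bilal) are combined into a pool of 108,000.
That pool (108,000) is divided at the grandchildren's generation equally among Priya, Eira, Yannick, Aoife, Petra, and Joris: 18,000 each.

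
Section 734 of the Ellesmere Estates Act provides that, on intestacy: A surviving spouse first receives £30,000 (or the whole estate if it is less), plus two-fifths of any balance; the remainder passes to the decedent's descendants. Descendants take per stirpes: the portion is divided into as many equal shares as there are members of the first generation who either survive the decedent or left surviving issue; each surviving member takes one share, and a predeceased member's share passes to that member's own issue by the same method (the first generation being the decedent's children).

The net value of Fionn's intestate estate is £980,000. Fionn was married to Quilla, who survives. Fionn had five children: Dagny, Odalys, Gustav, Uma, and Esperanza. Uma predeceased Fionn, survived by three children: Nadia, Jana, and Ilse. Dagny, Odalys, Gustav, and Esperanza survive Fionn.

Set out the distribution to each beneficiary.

Quilla: £410,000; Dagny: £114,000; Odalys: £114,000; Gustav: £114,000; Nadia: £38,000; Jana: £38,000; Ilse: £38,000; Esperanza: £114,000

Quilla first takes £30,000, leaving a balance of £950,000. Quilla then takes two-fifths of the balance (£380,000), for a total of £410,000. The remaining £570,000 passes to the descendants.
The descendants' portion (£570,000) is divided into 5 shares of £114,000: Dagny, Odalys, Gustav, and Esperanza each take £114,000; Uma's £114,000 share passes to Uma's issue.
Uma's share (£114,000) is divided into 3 shares of £38,000: Nadia, Jana, and Ilse each take £38,000.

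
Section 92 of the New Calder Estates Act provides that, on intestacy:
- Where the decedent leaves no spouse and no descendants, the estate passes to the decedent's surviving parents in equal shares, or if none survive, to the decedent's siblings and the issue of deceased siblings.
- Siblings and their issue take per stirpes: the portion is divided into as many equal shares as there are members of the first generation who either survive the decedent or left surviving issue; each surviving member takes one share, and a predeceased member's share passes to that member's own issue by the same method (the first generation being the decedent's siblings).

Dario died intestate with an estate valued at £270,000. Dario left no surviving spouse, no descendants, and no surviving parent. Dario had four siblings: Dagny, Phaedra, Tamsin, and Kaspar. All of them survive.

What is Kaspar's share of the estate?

Kaspar receives £67,500.

The entire £270,000 passes to the siblings and their issue.
That amount (£270,000) is divided into 4 shares of £67,500: Dagny, Phaedra, Tamsin, and Kaspar each take £67,500.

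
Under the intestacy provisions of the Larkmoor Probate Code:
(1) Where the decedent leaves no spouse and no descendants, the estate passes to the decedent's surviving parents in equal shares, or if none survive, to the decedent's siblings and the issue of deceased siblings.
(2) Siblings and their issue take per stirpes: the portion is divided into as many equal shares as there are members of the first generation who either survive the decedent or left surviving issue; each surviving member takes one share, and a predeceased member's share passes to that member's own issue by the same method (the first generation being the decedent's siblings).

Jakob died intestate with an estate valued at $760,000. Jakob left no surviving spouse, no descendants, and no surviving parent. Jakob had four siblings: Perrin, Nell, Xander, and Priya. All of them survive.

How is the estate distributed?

The entire $760,000 passes to the siblings and their issue.
That amount ($760,000) is divided into 4 shares of $190,000: Perrin, Nell, Xander, and Priya each take $190,000.

Perrin: $190,000; Nell: $190,000; Xander: $190,000; Priya: $190,000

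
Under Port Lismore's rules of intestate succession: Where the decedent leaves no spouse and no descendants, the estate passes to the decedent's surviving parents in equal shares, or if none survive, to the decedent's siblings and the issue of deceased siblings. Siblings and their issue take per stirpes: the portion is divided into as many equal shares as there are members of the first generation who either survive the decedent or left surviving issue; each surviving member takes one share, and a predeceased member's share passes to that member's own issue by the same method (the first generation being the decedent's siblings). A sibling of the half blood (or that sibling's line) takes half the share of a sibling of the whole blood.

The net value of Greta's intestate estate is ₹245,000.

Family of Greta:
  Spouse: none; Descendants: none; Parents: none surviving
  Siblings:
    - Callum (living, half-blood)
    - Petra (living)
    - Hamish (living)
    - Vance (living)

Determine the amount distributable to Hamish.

The entire ₹245,000 passes to the siblings and their issue.
Counting each half-blood sibling's line as half a unit, there are 7/2 units in ₹245,000, so one unit is ₹70,000. Whole-blood lines (Petra, Hamish, and Vance) take ₹70,000 each; half-blood lines (Callum) take ₹35,000 each.

Hamish receives ₹70,000.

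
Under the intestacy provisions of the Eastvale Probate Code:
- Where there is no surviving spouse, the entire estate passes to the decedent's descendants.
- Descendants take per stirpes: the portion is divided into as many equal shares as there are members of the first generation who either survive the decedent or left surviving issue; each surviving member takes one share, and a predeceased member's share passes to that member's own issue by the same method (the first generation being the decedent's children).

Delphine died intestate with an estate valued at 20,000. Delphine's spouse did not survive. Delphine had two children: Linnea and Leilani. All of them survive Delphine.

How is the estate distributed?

Linnea: 10,000; Leilani: 10,000

The entire 20,000 passes to the descendants.
That amount (20,000) is divided into 2 shares of 10,000: Linnea and Leilani each take 10,000.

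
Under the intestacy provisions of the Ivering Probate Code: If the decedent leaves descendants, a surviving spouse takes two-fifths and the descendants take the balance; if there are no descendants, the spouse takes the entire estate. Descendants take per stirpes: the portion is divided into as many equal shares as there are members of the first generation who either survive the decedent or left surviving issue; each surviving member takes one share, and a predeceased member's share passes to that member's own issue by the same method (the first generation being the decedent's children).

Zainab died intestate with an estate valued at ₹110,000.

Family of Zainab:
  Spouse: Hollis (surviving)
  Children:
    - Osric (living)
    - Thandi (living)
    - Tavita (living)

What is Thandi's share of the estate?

Hollis takes two-fifths of ₹110,000 = ₹44,000. The remaining ₹66,000 passes to the descendants.
The descendants' portion (₹66,000) is divided into 3 shares of ₹22,000: Osric, Thandi, and Tavita each take ₹22,000.

Thandi receives ₹22,000.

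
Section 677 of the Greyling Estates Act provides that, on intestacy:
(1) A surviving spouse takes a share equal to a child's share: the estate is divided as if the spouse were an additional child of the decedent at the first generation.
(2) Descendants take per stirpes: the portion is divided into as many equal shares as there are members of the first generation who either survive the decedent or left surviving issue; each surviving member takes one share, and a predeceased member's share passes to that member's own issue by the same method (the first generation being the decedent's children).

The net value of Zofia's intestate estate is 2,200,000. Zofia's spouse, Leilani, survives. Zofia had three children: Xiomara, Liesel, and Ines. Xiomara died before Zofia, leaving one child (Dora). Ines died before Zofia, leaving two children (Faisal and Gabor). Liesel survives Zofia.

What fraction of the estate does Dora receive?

Dora receives 1/4 of the estate.

The spouse counts as an additional share at the children's level, so there are 4 primary shares of 550,000. Leilani takes one such share (550,000).
The children's combined portion (1,650,000) is divided into 3 shares of 550,000: Liesel takes 550,000; Xiomara's 550,000 share passes to Xiomara's issue; Ines's 550,000 share passes to Ines's issue.
Xiomara's share (550,000) passes entirely to Dora.
Ines's share (550,000) is divided into 2 shares of 275,000: Faisal and Gabor each take 275,000.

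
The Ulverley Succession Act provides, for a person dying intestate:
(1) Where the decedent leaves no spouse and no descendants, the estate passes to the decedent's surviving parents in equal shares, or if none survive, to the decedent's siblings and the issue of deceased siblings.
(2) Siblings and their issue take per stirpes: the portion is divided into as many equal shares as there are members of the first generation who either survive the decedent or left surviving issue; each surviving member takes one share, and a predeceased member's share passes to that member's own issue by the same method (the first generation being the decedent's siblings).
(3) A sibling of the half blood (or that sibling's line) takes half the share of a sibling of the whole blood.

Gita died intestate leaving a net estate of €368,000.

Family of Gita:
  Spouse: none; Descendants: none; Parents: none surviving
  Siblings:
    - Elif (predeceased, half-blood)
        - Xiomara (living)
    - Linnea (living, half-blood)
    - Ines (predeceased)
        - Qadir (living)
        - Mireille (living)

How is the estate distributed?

The entire €368,000 passes to the siblings and their issue.
Counting each half-blood sibling's line as half a unit, there are 2 units in €368,000, so one unit is €184,000. Whole-blood lines (Ines) take €184,000 each; half-blood lines (Elif and Linnea) take €92,000 each.
Elif's share (€92,000) passes entirely to Xiomara.
Ines's share (€184,000) is divided into 2 shares of €92,000: Qadir and Mireille each take €92,000.

Xiomara: €92,000; Linnea: €92,000; Qadir: €92,000; Mireille: €92,000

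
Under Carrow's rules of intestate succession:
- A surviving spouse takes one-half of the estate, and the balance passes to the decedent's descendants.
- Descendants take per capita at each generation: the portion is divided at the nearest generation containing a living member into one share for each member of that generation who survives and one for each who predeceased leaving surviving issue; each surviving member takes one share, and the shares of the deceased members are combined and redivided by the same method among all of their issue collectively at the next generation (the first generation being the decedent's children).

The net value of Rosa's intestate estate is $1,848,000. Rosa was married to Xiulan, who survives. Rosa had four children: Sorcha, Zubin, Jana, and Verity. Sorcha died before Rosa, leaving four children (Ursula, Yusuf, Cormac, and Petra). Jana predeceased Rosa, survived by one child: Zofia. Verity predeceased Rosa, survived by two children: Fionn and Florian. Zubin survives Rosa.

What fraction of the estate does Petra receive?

Xiulan takes one-half of $1,848,000 = $924,000. The remaining $924,000 passes to the descendants.
The descendants' portion ($924,000) is divided at the children's generation into 4 shares of $231,000. Zubin takes $231,000. The 3 shares of the deceased (Sorcha, Jana, and Verity) are combined into a pool of $693,000.
That pool ($693,000) is divided at the grandchildren's generation equally among Ursula, Yusuf, Cormac, Petra, Zofia, Fionn, and Florian: $99,000 each.

Petra receives 3/56 of the estate.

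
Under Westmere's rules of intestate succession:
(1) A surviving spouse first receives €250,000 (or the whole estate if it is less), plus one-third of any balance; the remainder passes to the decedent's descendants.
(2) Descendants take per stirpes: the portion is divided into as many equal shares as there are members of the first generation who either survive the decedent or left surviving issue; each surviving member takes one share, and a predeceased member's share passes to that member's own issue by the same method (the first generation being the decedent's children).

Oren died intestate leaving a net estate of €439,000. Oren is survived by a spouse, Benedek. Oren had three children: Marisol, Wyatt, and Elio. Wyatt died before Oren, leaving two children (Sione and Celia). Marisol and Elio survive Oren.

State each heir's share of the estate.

Benedek: €313,000; Marisol: €42,000; Sione: €21,000; Celia: €21,000; Elio: €42,000

Benedek first takes €250,000, leaving a balance of €189,000. Benedek then takes one-third of the balance (€63,000), for a total of €313,000. The remaining €126,000 passes to the descendants.
The descendants' portion (€126,000) is divided into 3 shares of €42,000: Marisol and Elio each take €42,000; Wyatt's €42,000 share passes to Wyatt's issue.
Wyatt's share (€42,000) is divided into 2 shares of €21,000: Sione and Celia each take €21,000.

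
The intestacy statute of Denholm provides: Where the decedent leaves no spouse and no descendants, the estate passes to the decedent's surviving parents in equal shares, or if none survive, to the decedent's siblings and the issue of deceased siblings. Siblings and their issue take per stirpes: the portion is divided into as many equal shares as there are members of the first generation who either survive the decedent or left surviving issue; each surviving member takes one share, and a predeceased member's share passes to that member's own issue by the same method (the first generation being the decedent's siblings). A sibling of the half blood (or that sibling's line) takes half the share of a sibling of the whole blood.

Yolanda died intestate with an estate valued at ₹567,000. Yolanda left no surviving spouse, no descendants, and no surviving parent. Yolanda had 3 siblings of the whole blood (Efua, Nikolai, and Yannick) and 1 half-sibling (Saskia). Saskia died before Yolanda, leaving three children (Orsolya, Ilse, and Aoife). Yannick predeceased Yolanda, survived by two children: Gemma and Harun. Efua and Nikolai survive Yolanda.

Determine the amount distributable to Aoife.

Aoife receives ₹27,000.

The entire ₹567,000 passes to the siblings and their issue.
Counting each half-blood sibling's line as half a unit, there are 7/2 units in ₹567,000, so one unit is ₹162,000. Whole-blood lines (Efua, Nikolai, and Yannick) take ₹162,000 each; half-blood lines (Saskia) take ₹81,000 each.
Saskia's share (₹81,000) is divided into 3 shares of ₹27,000: Orsolya, Ilse, and Aoife each take ₹27,000.
Yannick's share (₹162,000) is divided into 2 shares of ₹81,000: Gemma and Harun each take ₹81,000.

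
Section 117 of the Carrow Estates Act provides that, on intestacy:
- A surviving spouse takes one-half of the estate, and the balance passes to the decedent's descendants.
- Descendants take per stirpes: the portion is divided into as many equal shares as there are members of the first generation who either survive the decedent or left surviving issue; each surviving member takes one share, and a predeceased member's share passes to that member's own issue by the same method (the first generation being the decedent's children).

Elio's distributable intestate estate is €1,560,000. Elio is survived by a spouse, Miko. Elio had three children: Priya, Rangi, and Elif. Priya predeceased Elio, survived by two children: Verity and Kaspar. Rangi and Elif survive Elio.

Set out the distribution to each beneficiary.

Miko: €780,000; Verity: €130,000; Kaspar: €130,000; Rangi: €260,000; Elif: €260,000

Miko takes one-half of €1,560,000 = €780,000. The remaining €780,000 passes to the descendants.
The descendants' portion (€780,000) is divided into 3 shares of €260,000: Rangi and Elif each take €260,000; Priya's €260,000 share passes to Priya's issue.
Priya's share (€260,000) is divided into 2 shares of €130,000: Verity and Kaspar each take €130,000.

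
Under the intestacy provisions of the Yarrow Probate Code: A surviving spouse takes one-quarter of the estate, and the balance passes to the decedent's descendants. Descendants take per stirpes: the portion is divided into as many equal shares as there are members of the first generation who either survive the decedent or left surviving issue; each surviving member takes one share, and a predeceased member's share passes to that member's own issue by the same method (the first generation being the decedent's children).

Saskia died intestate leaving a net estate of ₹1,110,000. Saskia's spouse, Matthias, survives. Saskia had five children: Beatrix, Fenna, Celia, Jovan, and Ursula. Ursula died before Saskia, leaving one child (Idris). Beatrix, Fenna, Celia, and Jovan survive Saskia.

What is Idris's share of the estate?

Matthias takes one-quarter of ₹1,110,000 = ₹277,500. The remaining ₹832,500 passes to the descendants.
The descendants' portion (₹832,500) is divided into 5 shares of ₹166,500: Beatrix, Fenna, Celia, and Jovan each take ₹166,500; Ursula's ₹166,500 share passes to Ursula's issue.
Ursula's share (₹166,500) passes entirely to Idris.

Idris receives ₹166,500.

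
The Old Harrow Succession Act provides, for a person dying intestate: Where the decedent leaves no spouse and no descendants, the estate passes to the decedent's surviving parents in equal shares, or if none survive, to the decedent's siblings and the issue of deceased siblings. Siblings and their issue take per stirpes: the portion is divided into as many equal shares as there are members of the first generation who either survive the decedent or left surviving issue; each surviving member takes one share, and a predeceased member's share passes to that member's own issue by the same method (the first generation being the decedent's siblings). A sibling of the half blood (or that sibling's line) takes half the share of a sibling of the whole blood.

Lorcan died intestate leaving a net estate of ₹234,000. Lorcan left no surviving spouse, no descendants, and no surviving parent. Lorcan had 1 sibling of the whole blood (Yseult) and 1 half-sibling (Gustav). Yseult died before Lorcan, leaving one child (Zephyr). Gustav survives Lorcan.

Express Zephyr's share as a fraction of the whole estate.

Zephyr receives 2/3 of the estate.

The entire ₹234,000 passes to the siblings and their issue.
Counting each half-blood sibling's line as half a unit, there are 3/2 units in ₹234,000, so one unit is ₹156,000. Whole-blood lines (Yseult) take ₹156,000 each; half-blood lines (Gustav) take ₹78,000 each.
Yseult's share (₹156,000) passes entirely to Zephyr.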